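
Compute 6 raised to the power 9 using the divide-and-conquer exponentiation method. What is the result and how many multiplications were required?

Computing 6^9 by squaring (build up from 6^1; each line after the first costs one multiplication):

6^1 = 6
6^2 = (6^1)^2 = 6^2 = 36
6^4 = (6^2)^2 = 36^2 = 1296
6^8 = (6^4)^2 = 1296^2 = 1679616
6^9 = 6 * 6^8 = 6 * 1679616 = 10077696

Result: 10077696
Multiplications needed: 4 (4 lines after 6^1)

6^9 = 10077696. Using exponentiation by squaring, this requires 4 multiplications. The key idea: if the exponent is even, square the half-power; if odd, multiply by the base once.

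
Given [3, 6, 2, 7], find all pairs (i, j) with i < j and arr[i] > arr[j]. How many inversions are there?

Finding inversions in [3, 6, 2, 7]:

(0, 2): arr[0]=3 > arr[2]=2
(1, 2): arr[1]=6 > arr[2]=2

Total inversions: 2

The array has 2 inversion(s): (0,2), (1,2). Each pair (i,j) satisfies i < j and arr[i] > arr[j].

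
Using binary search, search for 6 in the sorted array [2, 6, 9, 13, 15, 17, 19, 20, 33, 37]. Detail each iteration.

Binary search for 6 in [2, 6, 9, 13, 15, 17, 19, 20, 33, 37]:

lo=0, hi=9, mid=4, arr[mid]=15 -> 15 > 6, search left half
lo=0, hi=3, mid=1, arr[mid]=6 -> Found target at index 1!

Binary search finds 6 at index 1 after 2 comparisons. The search repeatedly halves the search space by comparing with the middle element.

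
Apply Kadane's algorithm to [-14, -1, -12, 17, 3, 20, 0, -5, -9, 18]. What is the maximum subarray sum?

Using Kadane's algorithm on [-14, -1, -12, 17, 3, 20, 0, -5, -9, 18]:

Scanning through the array:
Position 1 (value -1): max_ending_here = -1, max_so_far = -1
Position 2 (value -12): max_ending_here = -12, max_so_far = -1
Position 3 (value 17): max_ending_here = 17, max_so_far = 17
Position 4 (value 3): max_ending_here = 20, max_so_far = 20
Position 5 (value 20): max_ending_here = 40, max_so_far = 40
Position 6 (value 0): max_ending_here = 40, max_so_far = 40
Position 7 (value -5): max_ending_here = 35, max_so_far = 40
Position 8 (value -9): max_ending_here = 26, max_so_far = 40
Position 9 (value 18): max_ending_here = 44, max_so_far = 44

Maximum subarray: [17, 3, 20, 0, -5, -9, 18]
Maximum sum: 44

The maximum subarray is [17, 3, 20, 0, -5, -9, 18] with sum 44. This subarray runs from index 3 to index 9.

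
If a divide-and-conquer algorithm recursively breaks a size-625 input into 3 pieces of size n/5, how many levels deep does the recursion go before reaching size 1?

For divide and conquer with division factor 5:

Problem sizes at each level:
Level 0: 625
Level 1: 125
Level 2: 25
Level 3: 5
Level 4: 1

The root is level 0 and the size-1 base case is level 4 (the tree spans levels 0 through 4, i.e. 5 levels counting the root), so the depth is the number of divisions: log_5(625) = 4

The recursion tree depth is log_5(625) = 4. At each level, the problem size is divided by 5, so it takes 4 divisions to reduce to a base case of size 1. The algorithm makes 3 recursive calls at each level.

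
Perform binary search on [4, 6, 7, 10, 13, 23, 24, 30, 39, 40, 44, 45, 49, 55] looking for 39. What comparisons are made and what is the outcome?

Binary search for 39 in [4, 6, 7, 10, 13, 23, 24, 30, 39, 40, 44, 45, 49, 55]:

lo=0, hi=13, mid=6, arr[mid]=24 -> 24 < 39, search right half
lo=7, hi=13, mid=10, arr[mid]=44 -> 44 > 39, search left half
lo=7, hi=9, mid=8, arr[mid]=39 -> Found target at index 8!

Binary search finds 39 at index 8 after 3 comparisons. The search repeatedly halves the search space by comparing with the middle element.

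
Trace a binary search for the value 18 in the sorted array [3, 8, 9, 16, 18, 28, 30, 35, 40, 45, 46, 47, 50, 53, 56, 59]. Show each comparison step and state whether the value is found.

Binary search for 18 in [3, 8, 9, 16, 18, 28, 30, 35, 40, 45, 46, 47, 50, 53, 56, 59]:

lo=0, hi=15, mid=7, arr[mid]=35 -> 35 > 18, search left half
lo=0, hi=6, mid=3, arr[mid]=16 -> 16 < 18, search right half
lo=4, hi=6, mid=5, arr[mid]=28 -> 28 > 18, search left half
lo=4, hi=4, mid=4, arr[mid]=18 -> Found target at index 4!

Binary search finds 18 at index 4 after 4 comparisons. The search repeatedly halves the search space by comparing with the middle element.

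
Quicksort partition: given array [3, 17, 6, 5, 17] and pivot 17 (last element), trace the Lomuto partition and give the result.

Lomuto partition with pivot = 17:

Initial array: [3, 17, 6, 5, 17]

arr[0]=3 <= 17: swap with position 0, array becomes [3, 17, 6, 5, 17]
arr[1]=17 <= 17: swap with position 1, array becomes [3, 17, 6, 5, 17]
arr[2]=6 <= 17: swap with position 2, array becomes [3, 17, 6, 5, 17]
arr[3]=5 <= 17: swap with position 3, array becomes [3, 17, 6, 5, 17]

Place pivot at position 4: [3, 17, 6, 5, 17]
Pivot position: 4

After partitioning with pivot 17, the array becomes [3, 17, 6, 5, 17]. The pivot is placed at index 4. All elements to the left of the pivot are <= 17, and all elements to the right are > 17.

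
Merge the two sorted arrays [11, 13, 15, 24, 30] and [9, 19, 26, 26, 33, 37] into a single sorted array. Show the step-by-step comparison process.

Merging process:

Compare 11 vs 9: take 9 from right. Merged: [9]
Compare 11 vs 19: take 11 from left. Merged: [9, 11]
Compare 13 vs 19: take 13 from left. Merged: [9, 11, 13]
Compare 15 vs 19: take 15 from left. Merged: [9, 11, 13, 15]
Compare 24 vs 19: take 19 from right. Merged: [9, 11, 13, 15, 19]
Compare 24 vs 26: take 24 from left. Merged: [9, 11, 13, 15, 19, 24]
Compare 30 vs 26: take 26 from right. Merged: [9, 11, 13, 15, 19, 24, 26]
Compare 30 vs 26: take 26 from right. Merged: [9, 11, 13, 15, 19, 24, 26, 26]
Compare 30 vs 33: take 30 from left. Merged: [9, 11, 13, 15, 19, 24, 26, 26, 30]
Append remaining from right: [33, 37]. Merged: [9, 11, 13, 15, 19, 24, 26, 26, 30, 33, 37]

Final merged array: [9, 11, 13, 15, 19, 24, 26, 26, 30, 33, 37]
Total comparisons: 9

The merged array is [9, 11, 13, 15, 19, 24, 26, 26, 30, 33, 37], requiring 9 comparisons. The merge step runs in O(n) time where n is the total number of elements.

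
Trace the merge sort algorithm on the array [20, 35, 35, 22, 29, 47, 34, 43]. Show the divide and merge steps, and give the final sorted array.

Merge sort trace:

Split: [20, 35, 35, 22, 29, 47, 34, 43] -> [20, 35, 35, 22] and [29, 47, 34, 43]
  Split: [20, 35, 35, 22] -> [20, 35] and [35, 22]
    Split: [20, 35] -> [20] and [35]
    Merge: [20] + [35] -> [20, 35]
    Split: [35, 22] -> [35] and [22]
    Merge: [35] + [22] -> [22, 35]
  Merge: [20, 35] + [22, 35] -> [20, 22, 35, 35]
  Split: [29, 47, 34, 43] -> [29, 47] and [34, 43]
    Split: [29, 47] -> [29] and [47]
    Merge: [29] + [47] -> [29, 47]
    Split: [34, 43] -> [34] and [43]
    Merge: [34] + [43] -> [34, 43]
  Merge: [29, 47] + [34, 43] -> [29, 34, 43, 47]
Merge: [20, 22, 35, 35] + [29, 34, 43, 47] -> [20, 22, 29, 34, 35, 35, 43, 47]

Final sorted array: [20, 22, 29, 34, 35, 35, 43, 47]

The merge sort proceeds by recursively splitting the array and merging sorted halves.
After all merges, the sorted array is [20, 22, 29, 34, 35, 35, 43, 47].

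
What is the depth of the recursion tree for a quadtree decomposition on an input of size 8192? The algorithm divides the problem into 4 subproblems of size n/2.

For divide and conquer with division factor 2:

Problem sizes at each level:
Level 0: 8192
Level 1: 4096
Level 2: 2048
Level 3: 1024
Level 4: 512
Level 5: 256
Level 6: 128
Level 7: 64
Level 8: 32
Level 9: 16
Level 10: 8
Level 11: 4
Level 12: 2
Level 13: 1

The root is level 0 and the size-1 base case is level 13 (the tree spans levels 0 through 13, i.e. 14 levels counting the root), so the depth is the number of divisions: log_2(8192) = 13

The recursion tree depth is log_2(8192) = 13. At each level, the problem size is divided by 2, so it takes 13 divisions to reduce to a base case of size 1. The algorithm makes 4 recursive calls at each level.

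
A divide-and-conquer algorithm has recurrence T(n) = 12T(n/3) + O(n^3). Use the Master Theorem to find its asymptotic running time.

Master Theorem for T(n) = 12T(n/3) + O(n^3):

a = 12, b = 3, c = 3
log_b(a) = log_3(12) = 2.2619

Case 3: c = 3 > log_3(12) = 2.2619
T(n) = O(n^3) = O(n^3)

For T(n) = 12T(n/3) + O(n^3): log_3(12) = 2.2619. This is Case 3 of the Master Theorem (c > log_b(a), work dominated by root), giving O(n^3).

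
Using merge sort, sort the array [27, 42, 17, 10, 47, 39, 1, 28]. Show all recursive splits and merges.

Merge sort trace:

Split: [27, 42, 17, 10, 47, 39, 1, 28] -> [27, 42, 17, 10] and [47, 39, 1, 28]
  Split: [27, 42, 17, 10] -> [27, 42] and [17, 10]
    Split: [27, 42] -> [27] and [42]
    Merge: [27] + [42] -> [27, 42]
    Split: [17, 10] -> [17] and [10]
    Merge: [17] + [10] -> [10, 17]
  Merge: [27, 42] + [10, 17] -> [10, 17, 27, 42]
  Split: [47, 39, 1, 28] -> [47, 39] and [1, 28]
    Split: [47, 39] -> [47] and [39]
    Merge: [47] + [39] -> [39, 47]
    Split: [1, 28] -> [1] and [28]
    Merge: [1] + [28] -> [1, 28]
  Merge: [39, 47] + [1, 28] -> [1, 28, 39, 47]
Merge: [10, 17, 27, 42] + [1, 28, 39, 47] -> [1, 10, 17, 27, 28, 39, 42, 47]

Final sorted array: [1, 10, 17, 27, 28, 39, 42, 47]

The merge sort proceeds by recursively splitting the array and merging sorted halves.
After all merges, the sorted array is [1, 10, 17, 27, 28, 39, 42, 47].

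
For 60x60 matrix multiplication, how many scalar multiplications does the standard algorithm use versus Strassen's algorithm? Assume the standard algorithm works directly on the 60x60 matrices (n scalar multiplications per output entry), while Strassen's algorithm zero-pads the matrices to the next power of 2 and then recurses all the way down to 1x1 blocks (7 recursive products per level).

Matrix multiplication for 60x60 matrices:

Strassen's algorithm requires power-of-2 dimensions. Pad 60x60 to 64x64 (next power of 2).

Standard algorithm: 60^3 = 216000 multiplications
Strassen's algorithm: 7^(log2(64)) = 7^6 = 117649 multiplications
Savings: 216000 - 117649 = 98351 multiplications

Standard: 216000 multiplications (60^3). Strassen: 117649 multiplications (7^6, after padding to 64x64). Strassen reduces 8 recursive multiplications to 7 at each level.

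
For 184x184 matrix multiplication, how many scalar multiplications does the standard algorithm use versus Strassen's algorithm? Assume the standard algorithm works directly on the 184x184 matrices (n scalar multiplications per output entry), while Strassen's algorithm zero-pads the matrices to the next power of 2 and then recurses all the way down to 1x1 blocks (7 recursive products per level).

Matrix multiplication for 184x184 matrices:

Strassen's algorithm requires power-of-2 dimensions. Pad 184x184 to 256x256 (next power of 2).

Standard algorithm: 184^3 = 6229504 multiplications
Strassen's algorithm: 7^(log2(256)) = 7^8 = 5764801 multiplications
Savings: 6229504 - 5764801 = 464703 multiplications

Standard: 6229504 multiplications (184^3). Strassen: 5764801 multiplications (7^8, after padding to 256x256). Strassen reduces 8 recursive multiplications to 7 at each level.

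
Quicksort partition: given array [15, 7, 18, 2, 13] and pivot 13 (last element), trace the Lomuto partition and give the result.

Lomuto partition with pivot = 13:

Initial array: [15, 7, 18, 2, 13]

arr[0]=15 > 13: no swap
arr[1]=7 <= 13: swap with position 0, array becomes [7, 15, 18, 2, 13]
arr[2]=18 > 13: no swap
arr[3]=2 <= 13: swap with position 1, array becomes [7, 2, 18, 15, 13]

Place pivot at position 2: [7, 2, 13, 15, 18]
Pivot position: 2

After partitioning with pivot 13, the array becomes [7, 2, 13, 15, 18]. The pivot is placed at index 2. All elements to the left of the pivot are <= 13, and all elements to the right are > 13.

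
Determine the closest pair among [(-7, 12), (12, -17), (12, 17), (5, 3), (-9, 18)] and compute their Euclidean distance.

Computing all pairwise distances among 5 points:

d((-7, 12), (12, -17)) = 34.6699
d((-7, 12), (12, 17)) = 19.6469
d((-7, 12), (5, 3)) = 15.0
d((-7, 12), (-9, 18)) = 6.3246 <-- minimum
d((12, -17), (12, 17)) = 34.0
d((12, -17), (5, 3)) = 21.1896
d((12, -17), (-9, 18)) = 40.8167
d((12, 17), (5, 3)) = 15.6525
d((12, 17), (-9, 18)) = 21.0238
d((5, 3), (-9, 18)) = 20.5183

Closest pair: (-7, 12) and (-9, 18) with distance 6.3246

The closest pair is (-7, 12) and (-9, 18) with Euclidean distance 6.3246. For 5 points, brute-force pairwise comparison is shown above. For large n, the divide-and-conquer algorithm (sort by x, recurse on halves, check the dividing strip) achieves O(n log n).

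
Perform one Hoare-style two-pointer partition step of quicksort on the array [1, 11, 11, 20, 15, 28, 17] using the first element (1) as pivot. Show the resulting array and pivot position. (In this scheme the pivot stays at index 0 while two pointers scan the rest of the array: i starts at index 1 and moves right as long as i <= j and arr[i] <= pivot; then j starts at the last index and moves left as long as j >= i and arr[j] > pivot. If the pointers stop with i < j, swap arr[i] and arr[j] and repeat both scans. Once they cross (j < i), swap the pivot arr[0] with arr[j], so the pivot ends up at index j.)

Hoare-style two-pointer partition with pivot = 1:

Initial array: [1, 11, 11, 20, 15, 28, 17]

Pointers start at i = 1, j = 6.
i ends at 1, j ends at 0: the pointers have crossed (j < i), so scanning stops.

j = 0, so swapping arr[0] with arr[j] leaves the pivot at position 0: [1, 11, 11, 20, 15, 28, 17]
Pivot position: 0

After partitioning with pivot 1, the array becomes [1, 11, 11, 20, 15, 28, 17]. The pivot is placed at index 0. All elements to the left of the pivot are <= 1, and all elements to the right are > 1.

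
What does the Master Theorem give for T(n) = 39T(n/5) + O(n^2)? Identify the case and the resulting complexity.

Master Theorem for T(n) = 39T(n/5) + O(n^2):

a = 39, b = 5, c = 2
log_b(a) = log_5(39) = 2.2763

Case 1: c = 2 < log_5(39) = 2.2763
T(n) = O(n^(log_5 39))

For T(n) = 39T(n/5) + O(n^2): log_5(39) = 2.2763. This is Case 1 of the Master Theorem (c < log_b(a), work dominated by leaves), giving O(n^(log_5 39)).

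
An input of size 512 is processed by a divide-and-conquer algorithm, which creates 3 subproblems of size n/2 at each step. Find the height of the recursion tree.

For divide and conquer with division factor 2:

Problem sizes at each level:
Level 0: 512
Level 1: 256
Level 2: 128
Level 3: 64
Level 4: 32
Level 5: 16
Level 6: 8
Level 7: 4
Level 8: 2
Level 9: 1

The root is level 0 and the size-1 base case is level 9 (the tree spans levels 0 through 9, i.e. 10 levels counting the root), so the depth is the number of divisions: log_2(512) = 9

The recursion tree depth is log_2(512) = 9. At each level, the problem size is divided by 2, so it takes 9 divisions to reduce to a base case of size 1. The algorithm makes 3 recursive calls at each level.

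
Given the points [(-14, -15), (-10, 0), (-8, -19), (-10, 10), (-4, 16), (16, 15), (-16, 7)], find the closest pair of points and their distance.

Computing all pairwise distances among 7 points:

d((-14, -15), (-10, 0)) = 15.5242
d((-14, -15), (-8, -19)) = 7.2111
d((-14, -15), (-10, 10)) = 25.318
d((-14, -15), (-4, 16)) = 32.573
d((-14, -15), (16, 15)) = 42.4264
d((-14, -15), (-16, 7)) = 22.0907
d((-10, 0), (-8, -19)) = 19.105
d((-10, 0), (-10, 10)) = 10.0
d((-10, 0), (-4, 16)) = 17.088
d((-10, 0), (16, 15)) = 30.0167
d((-10, 0), (-16, 7)) = 9.2195
d((-8, -19), (-10, 10)) = 29.0689
d((-8, -19), (-4, 16)) = 35.2278
d((-8, -19), (16, 15)) = 41.6173
d((-8, -19), (-16, 7)) = 27.2029
d((-10, 10), (-4, 16)) = 8.4853
d((-10, 10), (16, 15)) = 26.4764
d((-10, 10), (-16, 7)) = 6.7082 <-- minimum
d((-4, 16), (16, 15)) = 20.025
d((-4, 16), (-16, 7)) = 15.0
d((16, 15), (-16, 7)) = 32.9848

Closest pair: (-10, 10) and (-16, 7) with distance 6.7082

The closest pair is (-10, 10) and (-16, 7) with Euclidean distance 6.7082. For 7 points, brute-force pairwise comparison is shown above. For large n, the divide-and-conquer algorithm (sort by x, recurse on halves, check the dividing strip) achieves O(n log n).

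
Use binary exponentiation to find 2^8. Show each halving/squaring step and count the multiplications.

Computing 2^8 by squaring (build up from 2^1; each line after the first costs one multiplication):

2^1 = 2
2^2 = (2^1)^2 = 2^2 = 4
2^4 = (2^2)^2 = 4^2 = 16
2^8 = (2^4)^2 = 16^2 = 256

Result: 256
Multiplications needed: 3 (3 lines after 2^1)

2^8 = 256. Using exponentiation by squaring, this requires 3 multiplications. The key idea: if the exponent is even, square the half-power; if odd, multiply by the base once.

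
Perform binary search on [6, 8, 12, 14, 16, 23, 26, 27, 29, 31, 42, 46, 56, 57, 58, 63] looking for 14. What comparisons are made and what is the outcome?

Binary search for 14 in [6, 8, 12, 14, 16, 23, 26, 27, 29, 31, 42, 46, 56, 57, 58, 63]:

lo=0, hi=15, mid=7, arr[mid]=27 -> 27 > 14, search left half
lo=0, hi=6, mid=3, arr[mid]=14 -> Found target at index 3!

Binary search finds 14 at index 3 after 2 comparisons. The search repeatedly halves the search space by comparing with the middle element.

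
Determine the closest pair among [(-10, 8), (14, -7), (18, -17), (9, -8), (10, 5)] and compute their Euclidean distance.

Computing all pairwise distances among 5 points:

d((-10, 8), (14, -7)) = 28.3019
d((-10, 8), (18, -17)) = 37.5366
d((-10, 8), (9, -8)) = 24.8395
d((-10, 8), (10, 5)) = 20.2237
d((14, -7), (18, -17)) = 10.7703
d((14, -7), (9, -8)) = 5.099 <-- minimum
d((14, -7), (10, 5)) = 12.6491
d((18, -17), (9, -8)) = 12.7279
d((18, -17), (10, 5)) = 23.4094
d((9, -8), (10, 5)) = 13.0384

Closest pair: (14, -7) and (9, -8) with distance 5.099

The closest pair is (14, -7) and (9, -8) with Euclidean distance 5.099. For 5 points, brute-force pairwise comparison is shown above. For large n, the divide-and-conquer algorithm (sort by x, recurse on halves, check the dividing strip) achieves O(n log n).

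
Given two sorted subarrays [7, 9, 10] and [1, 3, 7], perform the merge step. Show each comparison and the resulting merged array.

Merging process:

Compare 7 vs 1: take 1 from right. Merged: [1]
Compare 7 vs 3: take 3 from right. Merged: [1, 3]
Compare 7 vs 7: take 7 from left. Merged: [1, 3, 7]
Compare 9 vs 7: take 7 from right. Merged: [1, 3, 7, 7]
Append remaining from left: [9, 10]. Merged: [1, 3, 7, 7, 9, 10]

Final merged array: [1, 3, 7, 7, 9, 10]
Total comparisons: 4

The merged array is [1, 3, 7, 7, 9, 10], requiring 4 comparisons. The merge step runs in O(n) time where n is the total number of elements.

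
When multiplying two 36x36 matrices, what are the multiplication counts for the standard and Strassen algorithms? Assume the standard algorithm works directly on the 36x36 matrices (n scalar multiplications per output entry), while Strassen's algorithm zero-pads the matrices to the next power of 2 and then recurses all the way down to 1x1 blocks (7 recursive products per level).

Matrix multiplication for 36x36 matrices:

Strassen's algorithm requires power-of-2 dimensions. Pad 36x36 to 64x64 (next power of 2).

Standard algorithm: 36^3 = 46656 multiplications
Strassen's algorithm: 7^(log2(64)) = 7^6 = 117649 multiplications
Difference: 46656 - 117649 = -70993 (Strassen uses MORE here due to padding overhead — for small or just-over-power-of-2 n, padding can outweigh the per-level savings)

Standard: 46656 multiplications (36^3). Strassen: 117649 multiplications (7^6, after padding to 64x64). Strassen reduces 8 recursive multiplications to 7 at each level.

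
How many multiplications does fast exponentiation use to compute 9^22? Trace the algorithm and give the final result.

Computing 9^22 by squaring (build up from 9^1; each line after the first costs one multiplication):

9^1 = 9
9^2 = (9^1)^2 = 9^2 = 81
9^4 = (9^2)^2 = 81^2 = 6561
9^5 = 9 * 9^4 = 9 * 6561 = 59049
9^10 = (9^5)^2 = 59049^2 = 3486784401
9^11 = 9 * 9^10 = 9 * 3486784401 = 31381059609
9^22 = (9^11)^2 = 31381059609^2 = 984770902183611232881

Result: 984770902183611232881
Multiplications needed: 6 (6 lines after 9^1)

9^22 = 984770902183611232881. Using exponentiation by squaring, this requires 6 multiplications. The key idea: if the exponent is even, square the half-power; if odd, multiply by the base once.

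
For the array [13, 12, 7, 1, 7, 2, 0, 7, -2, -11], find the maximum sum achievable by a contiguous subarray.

Using Kadane's algorithm on [13, 12, 7, 1, 7, 2, 0, 7, -2, -11]:

Scanning through the array:
Position 1 (value 12): max_ending_here = 25, max_so_far = 25
Position 2 (value 7): max_ending_here = 32, max_so_far = 32
Position 3 (value 1): max_ending_here = 33, max_so_far = 33
Position 4 (value 7): max_ending_here = 40, max_so_far = 40
Position 5 (value 2): max_ending_here = 42, max_so_far = 42
Position 6 (value 0): max_ending_here = 42, max_so_far = 42
Position 7 (value 7): max_ending_here = 49, max_so_far = 49
Position 8 (value -2): max_ending_here = 47, max_so_far = 49
Position 9 (value -11): max_ending_here = 36, max_so_far = 49

Maximum subarray: [13, 12, 7, 1, 7, 2, 0, 7]
Maximum sum: 49

The maximum subarray is [13, 12, 7, 1, 7, 2, 0, 7] with sum 49. This subarray runs from index 0 to index 7.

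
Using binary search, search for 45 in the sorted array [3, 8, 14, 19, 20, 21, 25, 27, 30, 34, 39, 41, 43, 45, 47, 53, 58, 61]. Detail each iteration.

Binary search for 45 in [3, 8, 14, 19, 20, 21, 25, 27, 30, 34, 39, 41, 43, 45, 47, 53, 58, 61]:

lo=0, hi=17, mid=8, arr[mid]=30 -> 30 < 45, search right half
lo=9, hi=17, mid=13, arr[mid]=45 -> Found target at index 13!

Binary search finds 45 at index 13 after 2 comparisons. The search repeatedly halves the search space by comparing with the middle element.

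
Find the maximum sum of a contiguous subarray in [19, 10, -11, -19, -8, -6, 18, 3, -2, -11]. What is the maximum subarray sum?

Using Kadane's algorithm on [19, 10, -11, -19, -8, -6, 18, 3, -2, -11]:

Scanning through the array:
Position 1 (value 10): max_ending_here = 29, max_so_far = 29
Position 2 (value -11): max_ending_here = 18, max_so_far = 29
Position 3 (value -19): max_ending_here = -1, max_so_far = 29
Position 4 (value -8): max_ending_here = -8, max_so_far = 29
Position 5 (value -6): max_ending_here = -6, max_so_far = 29
Position 6 (value 18): max_ending_here = 18, max_so_far = 29
Position 7 (value 3): max_ending_here = 21, max_so_far = 29
Position 8 (value -2): max_ending_here = 19, max_so_far = 29
Position 9 (value -11): max_ending_here = 8, max_so_far = 29

Maximum subarray: [19, 10]
Maximum sum: 29

The maximum subarray is [19, 10] with sum 29. This subarray runs from index 0 to index 1.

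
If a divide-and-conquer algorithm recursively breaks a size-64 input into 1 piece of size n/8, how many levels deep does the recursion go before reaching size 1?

For divide and conquer with division factor 8:

Problem sizes at each level:
Level 0: 64
Level 1: 8
Level 2: 1

The root is level 0 and the size-1 base case is level 2 (the tree spans levels 0 through 2, i.e. 3 levels counting the root), so the depth is the number of divisions: log_8(64) = 2

The recursion tree depth is log_8(64) = 2. At each level, the problem size is divided by 8, so it takes 2 divisions to reduce to a base case of size 1. The algorithm makes 1 recursive call at each level.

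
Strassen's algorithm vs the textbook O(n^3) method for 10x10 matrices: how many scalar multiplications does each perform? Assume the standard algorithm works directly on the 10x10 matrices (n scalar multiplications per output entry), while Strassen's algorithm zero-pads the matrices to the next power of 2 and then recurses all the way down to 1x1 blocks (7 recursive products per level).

Matrix multiplication for 10x10 matrices:

Strassen's algorithm requires power-of-2 dimensions. Pad 10x10 to 16x16 (next power of 2).

Standard algorithm: 10^3 = 1000 multiplications
Strassen's algorithm: 7^(log2(16)) = 7^4 = 2401 multiplications
Difference: 1000 - 2401 = -1401 (Strassen uses MORE here due to padding overhead — for small or just-over-power-of-2 n, padding can outweigh the per-level savings)

Standard: 1000 multiplications (10^3). Strassen: 2401 multiplications (7^4, after padding to 16x16). Strassen reduces 8 recursive multiplications to 7 at each level.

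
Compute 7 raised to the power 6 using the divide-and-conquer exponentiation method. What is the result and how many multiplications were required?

Computing 7^6 by squaring (build up from 7^1; each line after the first costs one multiplication):

7^1 = 7
7^2 = (7^1)^2 = 7^2 = 49
7^3 = 7 * 7^2 = 7 * 49 = 343
7^6 = (7^3)^2 = 343^2 = 117649

Result: 117649
Multiplications needed: 3 (3 lines after 7^1)

7^6 = 117649. Using exponentiation by squaring, this requires 3 multiplications. The key idea: if the exponent is even, square the half-power; if odd, multiply by the base once.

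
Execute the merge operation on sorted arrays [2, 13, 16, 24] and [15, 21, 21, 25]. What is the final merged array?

Merging process:

Compare 2 vs 15: take 2 from left. Merged: [2]
Compare 13 vs 15: take 13 from left. Merged: [2, 13]
Compare 16 vs 15: take 15 from right. Merged: [2, 13, 15]
Compare 16 vs 21: take 16 from left. Merged: [2, 13, 15, 16]
Compare 24 vs 21: take 21 from right. Merged: [2, 13, 15, 16, 21]
Compare 24 vs 21: take 21 from right. Merged: [2, 13, 15, 16, 21, 21]
Compare 24 vs 25: take 24 from left. Merged: [2, 13, 15, 16, 21, 21, 24]
Append remaining from right: [25]. Merged: [2, 13, 15, 16, 21, 21, 24, 25]

Final merged array: [2, 13, 15, 16, 21, 21, 24, 25]
Total comparisons: 7

The merged array is [2, 13, 15, 16, 21, 21, 24, 25], requiring 7 comparisons. The merge step runs in O(n) time where n is the total number of elements.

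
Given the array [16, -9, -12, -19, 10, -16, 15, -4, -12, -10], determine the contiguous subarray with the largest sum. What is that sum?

Using Kadane's algorithm on [16, -9, -12, -19, 10, -16, 15, -4, -12, -10]:

Scanning through the array:
Position 1 (value -9): max_ending_here = 7, max_so_far = 16
Position 2 (value -12): max_ending_here = -5, max_so_far = 16
Position 3 (value -19): max_ending_here = -19, max_so_far = 16
Position 4 (value 10): max_ending_here = 10, max_so_far = 16
Position 5 (value -16): max_ending_here = -6, max_so_far = 16
Position 6 (value 15): max_ending_here = 15, max_so_far = 16
Position 7 (value -4): max_ending_here = 11, max_so_far = 16
Position 8 (value -12): max_ending_here = -1, max_so_far = 16
Position 9 (value -10): max_ending_here = -10, max_so_far = 16

Maximum subarray: [16]
Maximum sum: 16

The maximum subarray is [16] with sum 16. This subarray runs from index 0 to index 0.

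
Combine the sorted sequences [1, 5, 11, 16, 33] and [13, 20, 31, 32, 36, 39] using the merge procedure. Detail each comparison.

Merging process:

Compare 1 vs 13: take 1 from left. Merged: [1]
Compare 5 vs 13: take 5 from left. Merged: [1, 5]
Compare 11 vs 13: take 11 from left. Merged: [1, 5, 11]
Compare 16 vs 13: take 13 from right. Merged: [1, 5, 11, 13]
Compare 16 vs 20: take 16 from left. Merged: [1, 5, 11, 13, 16]
Compare 33 vs 20: take 20 from right. Merged: [1, 5, 11, 13, 16, 20]
Compare 33 vs 31: take 31 from right. Merged: [1, 5, 11, 13, 16, 20, 31]
Compare 33 vs 32: take 32 from right. Merged: [1, 5, 11, 13, 16, 20, 31, 32]
Compare 33 vs 36: take 33 from left. Merged: [1, 5, 11, 13, 16, 20, 31, 32, 33]
Append remaining from right: [36, 39]. Merged: [1, 5, 11, 13, 16, 20, 31, 32, 33, 36, 39]

Final merged array: [1, 5, 11, 13, 16, 20, 31, 32, 33, 36, 39]
Total comparisons: 9

The merged array is [1, 5, 11, 13, 16, 20, 31, 32, 33, 36, 39], requiring 9 comparisons. The merge step runs in O(n) time where n is the total number of elements.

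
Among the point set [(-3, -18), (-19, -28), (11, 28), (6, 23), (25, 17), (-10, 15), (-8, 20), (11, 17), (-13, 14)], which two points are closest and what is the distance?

Computing all pairwise distances among 9 points:

d((-3, -18), (-19, -28)) = 18.868
d((-3, -18), (11, 28)) = 48.0833
d((-3, -18), (6, 23)) = 41.9762
d((-3, -18), (25, 17)) = 44.8219
d((-3, -18), (-10, 15)) = 33.7343
d((-3, -18), (-8, 20)) = 38.3275
d((-3, -18), (11, 17)) = 37.6962
d((-3, -18), (-13, 14)) = 33.5261
d((-19, -28), (11, 28)) = 63.5295
d((-19, -28), (6, 23)) = 56.7979
d((-19, -28), (25, 17)) = 62.9365
d((-19, -28), (-10, 15)) = 43.9318
d((-19, -28), (-8, 20)) = 49.2443
d((-19, -28), (11, 17)) = 54.0833
d((-19, -28), (-13, 14)) = 42.4264
d((11, 28), (6, 23)) = 7.0711
d((11, 28), (25, 17)) = 17.8045
d((11, 28), (-10, 15)) = 24.6982
d((11, 28), (-8, 20)) = 20.6155
d((11, 28), (11, 17)) = 11.0
d((11, 28), (-13, 14)) = 27.7849
d((6, 23), (25, 17)) = 19.9249
d((6, 23), (-10, 15)) = 17.8885
d((6, 23), (-8, 20)) = 14.3178
d((6, 23), (11, 17)) = 7.8102
d((6, 23), (-13, 14)) = 21.0238
d((25, 17), (-10, 15)) = 35.0571
d((25, 17), (-8, 20)) = 33.1361
d((25, 17), (11, 17)) = 14.0
d((25, 17), (-13, 14)) = 38.1182
d((-10, 15), (-8, 20)) = 5.3852
d((-10, 15), (11, 17)) = 21.095
d((-10, 15), (-13, 14)) = 3.1623 <-- minimum
d((-8, 20), (11, 17)) = 19.2354
d((-8, 20), (-13, 14)) = 7.8102
d((11, 17), (-13, 14)) = 24.1868

Closest pair: (-10, 15) and (-13, 14) with distance 3.1623

The closest pair is (-10, 15) and (-13, 14) with Euclidean distance 3.1623. For 9 points, brute-force pairwise comparison is shown above. For large n, the divide-and-conquer algorithm (sort by x, recurse on halves, check the dividing strip) achieves O(n log n).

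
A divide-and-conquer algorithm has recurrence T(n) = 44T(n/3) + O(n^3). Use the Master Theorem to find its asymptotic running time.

Master Theorem for T(n) = 44T(n/3) + O(n^3):

a = 44, b = 3, c = 3
log_b(a) = log_3(44) = 3.4445

Case 1: c = 3 < log_3(44) = 3.4445
T(n) = O(n^(log_3 44))

For T(n) = 44T(n/3) + O(n^3): log_3(44) = 3.4445. This is Case 1 of the Master Theorem (c < log_b(a), work dominated by leaves), giving O(n^(log_3 44)).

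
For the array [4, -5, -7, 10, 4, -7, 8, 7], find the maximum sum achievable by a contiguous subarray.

Using Kadane's algorithm on [4, -5, -7, 10, 4, -7, 8, 7]:

Scanning through the array:
Position 1 (value -5): max_ending_here = -1, max_so_far = 4
Position 2 (value -7): max_ending_here = -7, max_so_far = 4
Position 3 (value 10): max_ending_here = 10, max_so_far = 10
Position 4 (value 4): max_ending_here = 14, max_so_far = 14
Position 5 (value -7): max_ending_here = 7, max_so_far = 14
Position 6 (value 8): max_ending_here = 15, max_so_far = 15
Position 7 (value 7): max_ending_here = 22, max_so_far = 22

Maximum subarray: [10, 4, -7, 8, 7]
Maximum sum: 22

The maximum subarray is [10, 4, -7, 8, 7] with sum 22. This subarray runs from index 3 to index 7.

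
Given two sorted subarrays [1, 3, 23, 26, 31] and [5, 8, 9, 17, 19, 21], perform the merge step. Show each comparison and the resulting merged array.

Merging process:

Compare 1 vs 5: take 1 from left. Merged: [1]
Compare 3 vs 5: take 3 from left. Merged: [1, 3]
Compare 23 vs 5: take 5 from right. Merged: [1, 3, 5]
Compare 23 vs 8: take 8 from right. Merged: [1, 3, 5, 8]
Compare 23 vs 9: take 9 from right. Merged: [1, 3, 5, 8, 9]
Compare 23 vs 17: take 17 from right. Merged: [1, 3, 5, 8, 9, 17]
Compare 23 vs 19: take 19 from right. Merged: [1, 3, 5, 8, 9, 17, 19]
Compare 23 vs 21: take 21 from right. Merged: [1, 3, 5, 8, 9, 17, 19, 21]
Append remaining from left: [23, 26, 31]. Merged: [1, 3, 5, 8, 9, 17, 19, 21, 23, 26, 31]

Final merged array: [1, 3, 5, 8, 9, 17, 19, 21, 23, 26, 31]
Total comparisons: 8

The merged array is [1, 3, 5, 8, 9, 17, 19, 21, 23, 26, 31], requiring 8 comparisons. The merge step runs in O(n) time where n is the total number of elements.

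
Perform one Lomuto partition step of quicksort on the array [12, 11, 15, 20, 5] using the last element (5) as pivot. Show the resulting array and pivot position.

Lomuto partition with pivot = 5:

Initial array: [12, 11, 15, 20, 5]

arr[0]=12 > 5: no swap
arr[1]=11 > 5: no swap
arr[2]=15 > 5: no swap
arr[3]=20 > 5: no swap

Place pivot at position 0: [5, 11, 15, 20, 12]
Pivot position: 0

After partitioning with pivot 5, the array becomes [5, 11, 15, 20, 12]. The pivot is placed at index 0. All elements to the left of the pivot are <= 5, and all elements to the right are > 5.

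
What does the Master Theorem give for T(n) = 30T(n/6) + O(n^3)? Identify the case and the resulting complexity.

Master Theorem for T(n) = 30T(n/6) + O(n^3):

a = 30, b = 6, c = 3
log_b(a) = log_6(30) = 1.8982

Case 3: c = 3 > log_6(30) = 1.8982
T(n) = O(n^3) = O(n^3)

For T(n) = 30T(n/6) + O(n^3): log_6(30) = 1.8982. This is Case 3 of the Master Theorem (c > log_b(a), work dominated by root), giving O(n^3).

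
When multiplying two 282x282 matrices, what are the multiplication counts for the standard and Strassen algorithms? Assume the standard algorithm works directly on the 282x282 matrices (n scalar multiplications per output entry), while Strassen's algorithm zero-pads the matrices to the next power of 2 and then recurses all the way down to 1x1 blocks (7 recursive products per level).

Matrix multiplication for 282x282 matrices:

Strassen's algorithm requires power-of-2 dimensions. Pad 282x282 to 512x512 (next power of 2).

Standard algorithm: 282^3 = 22425768 multiplications
Strassen's algorithm: 7^(log2(512)) = 7^9 = 40353607 multiplications
Difference: 22425768 - 40353607 = -17927839 (Strassen uses MORE here due to padding overhead — for small or just-over-power-of-2 n, padding can outweigh the per-level savings)

Standard: 22425768 multiplications (282^3). Strassen: 40353607 multiplications (7^9, after padding to 512x512). Strassen reduces 8 recursive multiplications to 7 at each level.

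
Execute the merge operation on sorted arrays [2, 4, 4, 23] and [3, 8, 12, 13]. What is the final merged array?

Merging process:

Compare 2 vs 3: take 2 from left. Merged: [2]
Compare 4 vs 3: take 3 from right. Merged: [2, 3]
Compare 4 vs 8: take 4 from left. Merged: [2, 3, 4]
Compare 4 vs 8: take 4 from left. Merged: [2, 3, 4, 4]
Compare 23 vs 8: take 8 from right. Merged: [2, 3, 4, 4, 8]
Compare 23 vs 12: take 12 from right. Merged: [2, 3, 4, 4, 8, 12]
Compare 23 vs 13: take 13 from right. Merged: [2, 3, 4, 4, 8, 12, 13]
Append remaining from left: [23]. Merged: [2, 3, 4, 4, 8, 12, 13, 23]

Final merged array: [2, 3, 4, 4, 8, 12, 13, 23]
Total comparisons: 7

The merged array is [2, 3, 4, 4, 8, 12, 13, 23], requiring 7 comparisons. The merge step runs in O(n) time where n is the total number of elements.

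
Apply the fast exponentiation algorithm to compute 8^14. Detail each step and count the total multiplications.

Computing 8^14 by squaring (build up from 8^1; each line after the first costs one multiplication):

8^1 = 8
8^2 = (8^1)^2 = 8^2 = 64
8^3 = 8 * 8^2 = 8 * 64 = 512
8^6 = (8^3)^2 = 512^2 = 262144
8^7 = 8 * 8^6 = 8 * 262144 = 2097152
8^14 = (8^7)^2 = 2097152^2 = 4398046511104

Result: 4398046511104
Multiplications needed: 5 (5 lines after 8^1)

8^14 = 4398046511104. Using exponentiation by squaring, this requires 5 multiplications. The key idea: if the exponent is even, square the half-power; if odd, multiply by the base once.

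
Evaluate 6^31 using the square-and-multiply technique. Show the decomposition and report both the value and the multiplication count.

Computing 6^31 by squaring (build up from 6^1; each line after the first costs one multiplication):

6^1 = 6
6^2 = (6^1)^2 = 6^2 = 36
6^3 = 6 * 6^2 = 6 * 36 = 216
6^6 = (6^3)^2 = 216^2 = 46656
6^7 = 6 * 6^6 = 6 * 46656 = 279936
6^14 = (6^7)^2 = 279936^2 = 78364164096
6^15 = 6 * 6^14 = 6 * 78364164096 = 470184984576
6^30 = (6^15)^2 = 470184984576^2 = 221073919720733357899776
6^31 = 6 * 6^30 = 6 * 221073919720733357899776 = 1326443518324400147398656

Result: 1326443518324400147398656
Multiplications needed: 8 (8 lines after 6^1)

6^31 = 1326443518324400147398656. Using exponentiation by squaring, this requires 8 multiplications. The key idea: if the exponent is even, square the half-power; if odd, multiply by the base once.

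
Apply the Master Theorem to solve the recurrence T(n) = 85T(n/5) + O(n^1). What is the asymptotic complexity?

Master Theorem for T(n) = 85T(n/5) + O(n^1):

a = 85, b = 5, c = 1
log_b(a) = log_5(85) = 2.7604

Case 1: c = 1 < log_5(85) = 2.7604
T(n) = O(n^(log_5 85))

For T(n) = 85T(n/5) + O(n^1): log_5(85) = 2.7604. This is Case 1 of the Master Theorem (c < log_b(a), work dominated by leaves), giving O(n^(log_5 85)).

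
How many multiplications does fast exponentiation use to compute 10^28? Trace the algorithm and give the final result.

Computing 10^28 by squaring (build up from 10^1; each line after the first costs one multiplication):

10^1 = 10
10^2 = (10^1)^2 = 10^2 = 100
10^3 = 10 * 10^2 = 10 * 100 = 1000
10^6 = (10^3)^2 = 1000^2 = 1000000
10^7 = 10 * 10^6 = 10 * 1000000 = 10000000
10^14 = (10^7)^2 = 10000000^2 = 100000000000000
10^28 = (10^14)^2 = 100000000000000^2 = 10000000000000000000000000000

Result: 10000000000000000000000000000
Multiplications needed: 6 (6 lines after 10^1)

10^28 = 10000000000000000000000000000. Using exponentiation by squaring, this requires 6 multiplications. The key idea: if the exponent is even, square the half-power; if odd, multiply by the base once.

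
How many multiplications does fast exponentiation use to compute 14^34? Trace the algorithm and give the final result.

Computing 14^34 by squaring (build up from 14^1; each line after the first costs one multiplication):

14^1 = 14
14^2 = (14^1)^2 = 14^2 = 196
14^4 = (14^2)^2 = 196^2 = 38416
14^8 = (14^4)^2 = 38416^2 = 1475789056
14^16 = (14^8)^2 = 1475789056^2 = 2177953337809371136
14^17 = 14 * 14^16 = 14 * 2177953337809371136 = 30491346729331195904
14^34 = (14^17)^2 = 30491346729331195904^2 = 929722225368296217729286886758826377216

Result: 929722225368296217729286886758826377216
Multiplications needed: 6 (6 lines after 14^1)

14^34 = 929722225368296217729286886758826377216. Using exponentiation by squaring, this requires 6 multiplications. The key idea: if the exponent is even, square the half-power; if odd, multiply by the base once.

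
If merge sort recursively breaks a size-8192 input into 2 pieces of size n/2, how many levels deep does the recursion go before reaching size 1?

For divide and conquer with division factor 2:

Problem sizes at each level:
Level 0: 8192
Level 1: 4096
Level 2: 2048
Level 3: 1024
Level 4: 512
Level 5: 256
Level 6: 128
Level 7: 64
Level 8: 32
Level 9: 16
Level 10: 8
Level 11: 4
Level 12: 2
Level 13: 1

The root is level 0 and the size-1 base case is level 13 (the tree spans levels 0 through 13, i.e. 14 levels counting the root), so the depth is the number of divisions: log_2(8192) = 13

The recursion tree depth is log_2(8192) = 13. At each level, the problem size is divided by 2, so it takes 13 divisions to reduce to a base case of size 1. The algorithm makes 2 recursive calls at each level.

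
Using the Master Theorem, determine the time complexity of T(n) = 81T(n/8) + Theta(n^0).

Master Theorem for T(n) = 81T(n/8) + O(n^0):

a = 81, b = 8, c = 0
log_b(a) = log_8(81) = 2.1133

Case 1: c = 0 < log_8(81) = 2.1133
T(n) = O(n^(log_8 81))

For T(n) = 81T(n/8) + O(n^0): log_8(81) = 2.1133. This is Case 1 of the Master Theorem (c < log_b(a), work dominated by leaves), giving O(n^(log_8 81)).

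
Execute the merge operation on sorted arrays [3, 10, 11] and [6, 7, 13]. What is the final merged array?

Merging process:

Compare 3 vs 6: take 3 from left. Merged: [3]
Compare 10 vs 6: take 6 from right. Merged: [3, 6]
Compare 10 vs 7: take 7 from right. Merged: [3, 6, 7]
Compare 10 vs 13: take 10 from left. Merged: [3, 6, 7, 10]
Compare 11 vs 13: take 11 from left. Merged: [3, 6, 7, 10, 11]
Append remaining from right: [13]. Merged: [3, 6, 7, 10, 11, 13]

Final merged array: [3, 6, 7, 10, 11, 13]
Total comparisons: 5

The merged array is [3, 6, 7, 10, 11, 13], requiring 5 comparisons. The merge step runs in O(n) time where n is the total number of elements.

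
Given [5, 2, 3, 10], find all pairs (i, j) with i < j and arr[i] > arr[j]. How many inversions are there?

Finding inversions in [5, 2, 3, 10]:

(0, 1): arr[0]=5 > arr[1]=2
(0, 2): arr[0]=5 > arr[2]=3

Total inversions: 2

The array has 2 inversion(s): (0,1), (0,2). Each pair (i,j) satisfies i < j and arr[i] > arr[j].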